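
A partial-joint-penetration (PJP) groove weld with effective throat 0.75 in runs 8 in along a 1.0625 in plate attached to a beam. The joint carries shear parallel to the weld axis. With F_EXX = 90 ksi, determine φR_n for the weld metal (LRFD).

Effective throat (given) t_e = 0.75 in.
A_we = 0.75 × 8 = 6 in².
F_nw = 0.6 F_EXX = 54 ksi.
φR_n = 0.75 × 54 × 6 = 243 kip.

φR_n ≈ 243 kip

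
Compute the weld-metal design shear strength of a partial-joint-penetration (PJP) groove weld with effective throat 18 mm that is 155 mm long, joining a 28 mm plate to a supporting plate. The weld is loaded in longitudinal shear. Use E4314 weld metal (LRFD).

φR_n ≈ 540 kN

E43XX → F_EXX = 430 MPa.
Effective throat (given) t_e = 18 mm.
A_we = 18 × 155 = 2790 mm².
F_nw = 0.6 F_EXX = 258 MPa.
φR_n = 0.75 × 258 × 2790 × 10⁻³ = 539.9 kN.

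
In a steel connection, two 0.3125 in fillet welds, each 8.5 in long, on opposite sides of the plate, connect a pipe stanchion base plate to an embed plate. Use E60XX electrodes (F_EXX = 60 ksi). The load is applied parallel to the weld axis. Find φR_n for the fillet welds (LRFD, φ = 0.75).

φR_n ≈ 101 kips

Effective throat t_e = 0.707 × 0.3125 = 0.2209 in.
Total length L = 17 in; A_we = 0.2209 × 17 = 3.756 in².
F_nw = 0.6 F_EXX = 0.6 × 60 = 36 ksi.
φR_n = 0.75 × 36 × 3.756 = 101.4 kips.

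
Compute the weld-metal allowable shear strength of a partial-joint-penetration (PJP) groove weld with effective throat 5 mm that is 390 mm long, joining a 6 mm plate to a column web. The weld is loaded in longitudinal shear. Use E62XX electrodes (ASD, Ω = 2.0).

R_n/Ω ≈ 363 kN

E62XX → F_EXX = 620 MPa.
Effective throat (given) t_e = 5 mm.
A_we = 5 × 390 = 1950 mm².
F_nw = 0.6 F_EXX = 372 MPa.
R_n/Ω = (372 × 1950) / 2.0 × 10⁻³ = 362.7 kN.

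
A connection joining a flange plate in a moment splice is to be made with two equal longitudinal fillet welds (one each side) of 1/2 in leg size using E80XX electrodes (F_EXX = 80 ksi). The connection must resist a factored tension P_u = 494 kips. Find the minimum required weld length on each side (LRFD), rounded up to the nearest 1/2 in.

Throat t_e = 0.707 × 0.5 = 0.3535 in.
φr_n = 0.75 × 0.6 × 80 × 0.3535 = 12.73 kips/in.
L_req = P_u / φr_n = 494 / 12.73 = 38.82 in total.
Per side: 38.82 / 2 = 19.41 in.
Round up → use L = 19.5 in on each side.

L = 19.5 in on each side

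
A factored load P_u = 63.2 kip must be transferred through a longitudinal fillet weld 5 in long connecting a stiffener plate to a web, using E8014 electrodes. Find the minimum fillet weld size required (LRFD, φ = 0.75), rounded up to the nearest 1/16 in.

E80XX → F_EXX = 80 ksi.
Total weld length L = 5 in.
Required throat t_e = P_u / (φ × 0.6 F_EXX × L) = 63.2 / (0.75 × 0.6 × 80 × 5) = 0.3511 in.
Required leg w = t_e / 0.707 = 0.4966 in → use 1/2 in.

w = 1/2 in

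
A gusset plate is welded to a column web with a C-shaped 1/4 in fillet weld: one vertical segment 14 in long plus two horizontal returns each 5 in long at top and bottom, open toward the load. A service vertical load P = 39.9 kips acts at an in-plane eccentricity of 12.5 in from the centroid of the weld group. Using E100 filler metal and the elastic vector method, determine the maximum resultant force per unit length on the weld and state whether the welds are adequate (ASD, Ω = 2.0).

f_max ≈ 6.16 kip/in; NOT adequate

E100XX → F_EXX = 100 ksi.
Total weld length L_w = 24 in. Treat welds as unit-width lines.
Centroid: x̄ = 2×5×2.5 / 24 = 1.042 in from the vertical weld.
Polar moment about centroid: J = I_x + I_y = [14³/12 + 2×5×7²] + [14×1.042² + 2(5³/12 + 5×1.458²)] = 776 in³.
Direct shear f_v = P/L_w = 39.9 / 24 = 1.662 kip/in (vertical).
Torsion M = P·e = 39.9 × 12.5 = 498.75 kip·in.
Critical point at (x, y) = (3.958, 7) from centroid. f_tx = M·y/J = 4.499 kip/in; f_ty = M·x/J = 2.544 kip/in.
Resultant f_max = √[f_tx² + (f_v + f_ty)²] = √[4.499² + (1.662 + 2.544)²] = 6.16 kip/in.
Capacity per unit length: r_n/Ω = (1/2.0) × 0.6 × 100 × (0.707 × 0.25) = 5.302 kip/in.
6.16 > 5.302 → NOT adequate.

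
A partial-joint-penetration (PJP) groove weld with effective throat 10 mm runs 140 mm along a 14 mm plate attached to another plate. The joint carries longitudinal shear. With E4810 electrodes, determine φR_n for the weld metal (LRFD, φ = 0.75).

φR_n ≈ 302 kN

E48XX → F_EXX = 480 MPa.
Effective throat (given) t_e = 10 mm.
A_we = 10 × 140 = 1400 mm².
F_nw = 0.6 F_EXX = 288 MPa.
φR_n = 0.75 × 288 × 1400 × 10⁻³ = 302.4 kN.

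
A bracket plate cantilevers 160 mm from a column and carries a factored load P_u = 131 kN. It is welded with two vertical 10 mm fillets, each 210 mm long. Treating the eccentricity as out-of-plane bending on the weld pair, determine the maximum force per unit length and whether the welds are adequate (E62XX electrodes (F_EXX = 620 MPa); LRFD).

L_w = 2 × 210 = 420 mm; section modulus (unit throat) S = 2 × L²/6 = 14700 mm².
Direct shear f_v = P/L_w = 131×10³/420 = 311.9 N/mm.
Moment M = P × e = 131×10³ × 160 = 20960000 N·mm; bending f_b = M/S = 1426 N/mm.
f_max = √(f_v² + f_b²) = √(311.9² + 1426²) = 1460 N/mm.
φr_n = 0.75 × 0.6 × 620 × (0.707 × 10) = 1973 N/mm → adequate.

f_max ≈ 1460 N/mm; adequate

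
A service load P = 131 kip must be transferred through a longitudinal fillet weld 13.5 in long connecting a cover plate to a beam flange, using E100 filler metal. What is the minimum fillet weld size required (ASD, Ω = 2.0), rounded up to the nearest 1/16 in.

w = 1/2 in

E100XX → F_EXX = 100 ksi.
Total weld length L = 13.5 in.
Required throat t_e = P × Ω / (0.6 F_EXX × L) = 131 × 2.0 / (0.6 × 100 × 13.5) = 0.3235 in.
Required leg w = t_e / 0.707 = 0.4575 in → use 1/2 in.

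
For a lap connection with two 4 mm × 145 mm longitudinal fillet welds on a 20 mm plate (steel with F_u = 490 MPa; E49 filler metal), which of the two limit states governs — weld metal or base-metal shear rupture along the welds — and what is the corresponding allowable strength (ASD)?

R_n/Ω ≈ 121 kN (weld metal governs)

E49XX → F_EXX = 490 MPa.
t_e = 0.707 × 4 = 2.828 mm; L = 290 mm.
Weld metal: R_n/Ω = (1/2.0) × 0.6 × 490 × 2.828 × 290 × 10⁻³ = 120.6 kN.
Base metal (shear rupture): R_n/Ω = (1/2.0) × 0.6 × 490 × 20 × 290 × 10⁻³ = 852.6 kN.
Governing: weld metal.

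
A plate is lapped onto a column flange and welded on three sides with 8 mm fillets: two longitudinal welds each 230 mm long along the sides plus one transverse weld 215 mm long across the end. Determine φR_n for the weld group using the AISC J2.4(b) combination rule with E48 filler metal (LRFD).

φR_n ≈ 872 kN

E48XX → F_EXX = 480 MPa.
t_e = 0.707 × 8 = 5.656 mm.
R_nwl = 0.6 × 480 × 5.656 × 460 × 10⁻³ = 749.3 kN (longitudinal, 2 welds).
R_nwt = 0.6 × 480 × 5.656 × 215 × 10⁻³ = 350.2 kN (transverse, base value).
(i) R_nwl + R_nwt = 1100 kN; (ii) 0.85 R_nwl + 1.5 R_nwt = 1162 kN.
R_n = max = 1162 kN [governs: (ii)]; φR_n = 871.7 kN.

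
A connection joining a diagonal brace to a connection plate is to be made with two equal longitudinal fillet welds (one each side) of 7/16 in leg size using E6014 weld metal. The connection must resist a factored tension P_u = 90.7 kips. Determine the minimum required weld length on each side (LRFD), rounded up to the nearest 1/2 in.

L = 5.5 in on each side

E60XX → F_EXX = 60 ksi.
Throat t_e = 0.707 × 0.4375 = 0.3093 in.
φr_n = 0.75 × 0.6 × 60 × 0.3093 = 8.351 kips/in.
L_req = P_u / φr_n = 90.7 / 8.351 = 10.86 in total.
Per side: 10.86 / 2 = 5.43 in.
Round up → use L = 5.5 in on each side.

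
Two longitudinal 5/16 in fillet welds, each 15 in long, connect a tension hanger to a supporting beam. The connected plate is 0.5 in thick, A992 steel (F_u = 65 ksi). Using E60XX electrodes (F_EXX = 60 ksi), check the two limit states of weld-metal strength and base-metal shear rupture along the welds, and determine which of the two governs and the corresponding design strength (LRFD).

φR_n ≈ 179 kips (weld metal governs)

t_e = 0.707 × 0.3125 = 0.2209 in; L = 30 in.
Weld metal: φR_n = 0.75 × 0.6 × 60 × 0.2209 × 30 = 179 kips.
Base metal (shear rupture): φR_n = 0.75 × 0.6 × 65 × 0.5 × 30 = 438.8 kips.
Governing: weld metal.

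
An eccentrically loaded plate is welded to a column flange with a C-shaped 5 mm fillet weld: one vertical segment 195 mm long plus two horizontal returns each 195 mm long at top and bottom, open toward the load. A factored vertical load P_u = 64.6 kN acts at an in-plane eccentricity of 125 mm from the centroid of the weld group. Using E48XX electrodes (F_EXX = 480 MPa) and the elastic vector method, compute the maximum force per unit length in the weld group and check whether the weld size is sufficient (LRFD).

f_max ≈ 289 N/mm; adequate

Total weld length L_w = 585 mm. Treat welds as unit-width lines.
Centroid: x̄ = 2×195×97.5 / 585 = 65 mm from the vertical weld.
Polar moment about centroid: J = I_x + I_y = [195³/12 + 2×195×97.5²] + [195×65² + 2(195³/12 + 195×32.5²)] = 6797000 mm³.
Direct shear f_v = P/L_w = 64.6×10³ / 585 = 110.4 N/mm (vertical).
Torsion M = P·e = 64.6×10³ × 125 = 8075000 N·mm.
Critical point at (x, y) = (130, 97.5) from centroid. f_tx = M·y/J = 115.8 N/mm; f_ty = M·x/J = 154.4 N/mm.
Resultant f_max = √[f_tx² + (f_v + f_ty)²] = √[115.8² + (110.4 + 154.4)²] = 289.1 N/mm.
Capacity per unit length: φr_n = 0.75 × 0.6 × 480 × (0.707 × 5) = 763.6 N/mm.
289.1 ≤ 763.6 → adequate.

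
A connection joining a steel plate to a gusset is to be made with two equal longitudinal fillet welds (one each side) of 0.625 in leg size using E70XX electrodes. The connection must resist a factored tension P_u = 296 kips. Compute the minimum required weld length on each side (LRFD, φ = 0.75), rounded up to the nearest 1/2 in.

L = 11 in on each side

E70XX → F_EXX = 70 ksi.
Throat t_e = 0.707 × 0.625 = 0.4419 in.
φr_n = 0.75 × 0.6 × 70 × 0.4419 = 13.92 kips/in.
L_req = P_u / φr_n = 296 / 13.92 = 21.27 in total.
Per side: 21.27 / 2 = 10.63 in.
Round up → use L = 11 in on each side.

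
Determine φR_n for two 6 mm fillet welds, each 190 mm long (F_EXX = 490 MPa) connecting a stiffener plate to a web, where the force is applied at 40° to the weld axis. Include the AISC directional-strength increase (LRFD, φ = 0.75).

φR_n ≈ 447 kN

t_e = 0.707 × 6 = 4.242 mm; A_we = 4.242 × 380 = 1612 mm².
Directional factor: 1.0 + 0.5 sin^1.5(40°) = 1.258.
F_nw = 0.6 × 490 × 1.258 = 369.8 MPa.
φR_n = 0.75 × 369.8 × 1612 × 10⁻³ = 447 kN.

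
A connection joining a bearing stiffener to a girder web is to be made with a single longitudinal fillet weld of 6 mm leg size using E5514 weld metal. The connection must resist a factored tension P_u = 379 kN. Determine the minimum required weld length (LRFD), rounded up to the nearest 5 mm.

L = 365 mm

E55XX → F_EXX = 550 MPa.
Throat t_e = 0.707 × 6 = 4.242 mm.
φr_n = 0.75 × 0.6 × 550 × 4.242 × 10⁻³ = 1.05 kN/mm.
L_req = P_u / φr_n = 379 / 1.05 = 361 mm total.
Round up → use L = 365 mm.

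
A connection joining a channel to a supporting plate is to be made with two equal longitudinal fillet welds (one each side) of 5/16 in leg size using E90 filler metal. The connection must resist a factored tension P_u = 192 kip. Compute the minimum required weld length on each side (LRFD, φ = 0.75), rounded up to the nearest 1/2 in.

E90XX → F_EXX = 90 ksi.
Throat t_e = 0.707 × 0.3125 = 0.2209 in.
φr_n = 0.75 × 0.6 × 90 × 0.2209 = 8.948 kip/in.
L_req = P_u / φr_n = 192 / 8.948 = 21.46 in total.
Per side: 21.46 / 2 = 10.73 in.
Round up → use L = 11 in on each side.

L = 11 in on each side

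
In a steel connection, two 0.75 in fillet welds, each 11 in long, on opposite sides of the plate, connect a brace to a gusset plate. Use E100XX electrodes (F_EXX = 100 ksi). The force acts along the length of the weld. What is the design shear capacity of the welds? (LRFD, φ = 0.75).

Effective throat t_e = 0.707 × 0.75 = 0.5302 in.
Total length L = 22 in; A_we = 0.5302 × 22 = 11.67 in².
F_nw = 0.6 F_EXX = 0.6 × 100 = 60 ksi.
φR_n = 0.75 × 60 × 11.67 = 524.9 kip.

φR_n ≈ 525 kip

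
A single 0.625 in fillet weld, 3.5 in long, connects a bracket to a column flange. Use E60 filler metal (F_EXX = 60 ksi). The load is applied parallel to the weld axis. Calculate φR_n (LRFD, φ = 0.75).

Effective throat t_e = 0.707 × 0.625 = 0.4419 in.
Total length L = 3.5 in; A_we = 0.4419 × 3.5 = 1.547 in².
F_nw = 0.6 F_EXX = 0.6 × 60 = 36 ksi.
φR_n = 0.75 × 36 × 1.547 = 41.76 kips.

φR_n ≈ 41.8 kips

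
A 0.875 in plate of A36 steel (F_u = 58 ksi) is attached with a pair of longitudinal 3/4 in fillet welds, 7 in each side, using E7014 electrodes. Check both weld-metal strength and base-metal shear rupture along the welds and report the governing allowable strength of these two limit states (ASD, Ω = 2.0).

R_n/Ω ≈ 156 kips (weld metal governs)

E70XX → F_EXX = 70 ksi.
t_e = 0.707 × 0.75 = 0.5302 in; L = 14 in.
Weld metal: R_n/Ω = (1/2.0) × 0.6 × 70 × 0.5302 × 14 = 155.9 kips.
Base metal (shear rupture): R_n/Ω = (1/2.0) × 0.6 × 58 × 0.875 × 14 = 213.1 kips.
Governing: weld metal.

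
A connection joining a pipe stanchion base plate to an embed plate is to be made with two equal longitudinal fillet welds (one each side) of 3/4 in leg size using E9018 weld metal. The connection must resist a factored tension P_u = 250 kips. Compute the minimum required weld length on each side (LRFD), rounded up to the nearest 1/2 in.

E90XX → F_EXX = 90 ksi.
Throat t_e = 0.707 × 0.75 = 0.5302 in.
φr_n = 0.75 × 0.6 × 90 × 0.5302 = 21.48 kips/in.
L_req = P_u / φr_n = 250 / 21.48 = 11.64 in total.
Per side: 11.64 / 2 = 5.821 in.
Round up → use L = 6 in on each side.

L = 6 in on each side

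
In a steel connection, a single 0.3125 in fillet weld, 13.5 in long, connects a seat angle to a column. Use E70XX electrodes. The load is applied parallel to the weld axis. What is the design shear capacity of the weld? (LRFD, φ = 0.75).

E70XX → F_EXX = 70 ksi.
Effective throat t_e = 0.707 × 0.3125 = 0.2209 in.
Total length L = 13.5 in; A_we = 0.2209 × 13.5 = 2.983 in².
F_nw = 0.6 F_EXX = 0.6 × 70 = 42 ksi.
φR_n = 0.75 × 42 × 2.983 = 93.95 kips.

φR_n ≈ 94 kips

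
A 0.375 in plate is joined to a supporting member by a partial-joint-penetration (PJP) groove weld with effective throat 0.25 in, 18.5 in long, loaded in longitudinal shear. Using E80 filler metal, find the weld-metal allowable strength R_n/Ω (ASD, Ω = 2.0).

E80XX → F_EXX = 80 ksi.
Effective throat (given) t_e = 0.25 in.
A_we = 0.25 × 18.5 = 4.625 in².
F_nw = 0.6 F_EXX = 48 ksi.
R_n/Ω = (48 × 4.625) / 2.0 = 111 kip.

R_n/Ω ≈ 111 kip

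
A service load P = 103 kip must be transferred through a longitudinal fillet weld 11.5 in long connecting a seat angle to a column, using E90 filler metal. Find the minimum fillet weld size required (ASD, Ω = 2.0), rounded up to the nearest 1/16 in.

E90XX → F_EXX = 90 ksi.
Total weld length L = 11.5 in.
Required throat t_e = P × Ω / (0.6 F_EXX × L) = 103 × 2.0 / (0.6 × 90 × 11.5) = 0.3317 in.
Required leg w = t_e / 0.707 = 0.4692 in → use 1/2 in.

w = 1/2 in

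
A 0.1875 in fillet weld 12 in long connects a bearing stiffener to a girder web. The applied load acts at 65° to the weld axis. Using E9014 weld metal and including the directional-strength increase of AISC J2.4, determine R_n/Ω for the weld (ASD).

E90XX → F_EXX = 90 ksi.
t_e = 0.707 × 0.1875 = 0.1326 in; A_we = 0.1326 × 12 = 1.591 in².
Directional factor: 1.0 + 0.5 sin^1.5(65°) = 1.431.
F_nw = 0.6 × 90 × 1.431 = 77.3 ksi.
R_n/Ω = (77.3 × 1.591) / 2.0 = 61.48 kips.

R_n/Ω ≈ 61.5 kips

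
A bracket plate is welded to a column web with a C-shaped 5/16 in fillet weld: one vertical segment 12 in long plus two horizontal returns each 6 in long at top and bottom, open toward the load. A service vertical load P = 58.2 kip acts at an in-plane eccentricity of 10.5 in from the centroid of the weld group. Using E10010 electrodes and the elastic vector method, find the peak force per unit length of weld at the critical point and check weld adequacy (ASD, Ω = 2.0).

E100XX → F_EXX = 100 ksi.
Total weld length L_w = 24 in. Treat welds as unit-width lines.
Centroid: x̄ = 2×6×3 / 24 = 1.5 in from the vertical weld.
Polar moment about centroid: J = I_x + I_y = [12³/12 + 2×6×6²] + [12×1.5² + 2(6³/12 + 6×1.5²)] = 666 in³.
Direct shear f_v = P/L_w = 58.2 / 24 = 2.425 kip/in (vertical).
Torsion M = P·e = 58.2 × 10.5 = 611.1 kip·in.
Critical point at (x, y) = (4.5, 6) from centroid. f_tx = M·y/J = 5.505 kip/in; f_ty = M·x/J = 4.129 kip/in.
Resultant f_max = √[f_tx² + (f_v + f_ty)²] = √[5.505² + (2.425 + 4.129)²] = 8.56 kip/in.
Capacity per unit length: r_n/Ω = (1/2.0) × 0.6 × 100 × (0.707 × 0.3125) = 6.628 kip/in.
8.56 > 6.628 → NOT adequate.

f_max ≈ 8.56 kip/in; NOT adequate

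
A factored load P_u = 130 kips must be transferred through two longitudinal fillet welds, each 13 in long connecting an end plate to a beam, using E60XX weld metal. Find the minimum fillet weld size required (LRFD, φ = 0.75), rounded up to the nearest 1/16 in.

E60XX → F_EXX = 60 ksi.
Total weld length L = 26 in.
Required throat t_e = P_u / (φ × 0.6 F_EXX × L) = 130 / (0.75 × 0.6 × 60 × 26) = 0.1852 in.
Required leg w = t_e / 0.707 = 0.2619 in → use 5/16 in.

w = 5/16 in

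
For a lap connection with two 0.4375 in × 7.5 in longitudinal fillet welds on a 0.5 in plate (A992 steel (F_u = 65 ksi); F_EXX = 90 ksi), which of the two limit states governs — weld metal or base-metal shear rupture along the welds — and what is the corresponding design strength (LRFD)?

φR_n ≈ 188 kips (weld metal governs)

t_e = 0.707 × 0.4375 = 0.3093 in; L = 15 in.
Weld metal: φR_n = 0.75 × 0.6 × 90 × 0.3093 × 15 = 187.9 kips.
Base metal (shear rupture): φR_n = 0.75 × 0.6 × 65 × 0.5 × 15 = 219.4 kips.
Governing: weld metal.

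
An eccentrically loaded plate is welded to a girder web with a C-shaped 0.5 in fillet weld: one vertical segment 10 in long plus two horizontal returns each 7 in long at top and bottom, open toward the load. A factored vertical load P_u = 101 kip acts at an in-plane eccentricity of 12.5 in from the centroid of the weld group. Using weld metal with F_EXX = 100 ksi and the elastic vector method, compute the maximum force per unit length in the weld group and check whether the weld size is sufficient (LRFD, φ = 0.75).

f_max ≈ 19 kip/in; NOT adequate

Total weld length L_w = 24 in. Treat welds as unit-width lines.
Centroid: x̄ = 2×7×3.5 / 24 = 2.042 in from the vertical weld.
Polar moment about centroid: J = I_x + I_y = [10³/12 + 2×7×5²] + [10×2.042² + 2(7³/12 + 7×1.458²)] = 562 in³.
Direct shear f_v = P/L_w = 101 / 24 = 4.208 kip/in (vertical).
Torsion M = P·e = 101 × 12.5 = 1262.5 kip·in.
Critical point at (x, y) = (4.958, 5) from centroid. f_tx = M·y/J = 11.23 kip/in; f_ty = M·x/J = 11.14 kip/in.
Resultant f_max = √[f_tx² + (f_v + f_ty)²] = √[11.23² + (4.208 + 11.14)²] = 19.02 kip/in.
Capacity per unit length: φr_n = 0.75 × 0.6 × 100 × (0.707 × 0.5) = 15.91 kip/in.
19.02 > 15.91 → NOT adequate.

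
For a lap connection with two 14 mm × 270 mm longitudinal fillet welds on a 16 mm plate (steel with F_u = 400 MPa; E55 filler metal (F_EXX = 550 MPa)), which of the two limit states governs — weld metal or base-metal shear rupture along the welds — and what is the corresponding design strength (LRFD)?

t_e = 0.707 × 14 = 9.898 mm; L = 540 mm.
Weld metal: φR_n = 0.75 × 0.6 × 550 × 9.898 × 540 × 10⁻³ = 1323 kN.
Base metal (shear rupture): φR_n = 0.75 × 0.6 × 400 × 16 × 540 × 10⁻³ = 1555 kN.
Governing: weld metal.

φR_n ≈ 1320 kN (weld metal governs)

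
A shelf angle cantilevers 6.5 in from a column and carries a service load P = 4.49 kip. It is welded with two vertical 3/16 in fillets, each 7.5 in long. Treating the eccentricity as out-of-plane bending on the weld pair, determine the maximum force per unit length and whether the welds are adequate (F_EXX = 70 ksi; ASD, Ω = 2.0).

L_w = 2 × 7.5 = 15 in; section modulus (unit throat) S = 2 × L²/6 = 18.75 in².
Direct shear f_v = P/L_w = 4.49/15 = 0.2993 kip/in.
Moment M = P × e = 4.49 × 6.5 = 29.185 kip·in; bending f_b = M/S = 1.557 kip/in.
f_max = √(f_v² + f_b²) = √(0.2993² + 1.557²) = 1.585 kip/in.
r_n/Ω = (1/2.0) × 0.6 × 70 × (0.707 × 0.1875) = 2.784 kip/in → adequate.

f_max ≈ 1.59 kip/in; adequate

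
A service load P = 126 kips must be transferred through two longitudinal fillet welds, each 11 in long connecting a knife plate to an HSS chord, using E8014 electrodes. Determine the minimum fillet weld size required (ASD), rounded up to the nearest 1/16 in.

w = 3/8 in

E80XX → F_EXX = 80 ksi.
Total weld length L = 22 in.
Required throat t_e = P × Ω / (0.6 F_EXX × L) = 126 × 2.0 / (0.6 × 80 × 22) = 0.2386 in.
Required leg w = t_e / 0.707 = 0.3375 in → use 3/8 in.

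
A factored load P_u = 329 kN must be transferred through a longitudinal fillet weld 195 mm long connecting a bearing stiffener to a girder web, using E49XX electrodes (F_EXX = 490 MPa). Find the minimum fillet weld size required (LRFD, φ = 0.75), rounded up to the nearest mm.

Total weld length L = 195 mm.
Required throat t_e = P_u / (φ × 0.6 F_EXX × L) = 329 / (0.75 × 0.6 × 490 × 195 × 10⁻³) = 7.652 mm.
Required leg w = t_e / 0.707 = 10.82 mm → use 11 mm.

w = 11 mm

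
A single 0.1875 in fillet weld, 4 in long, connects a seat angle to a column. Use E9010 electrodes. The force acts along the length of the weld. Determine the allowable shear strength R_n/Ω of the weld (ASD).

R_n/Ω ≈ 14.3 kips

E90XX → F_EXX = 90 ksi.
Effective throat t_e = 0.707 × 0.1875 = 0.1326 in.
Total length L = 4 in; A_we = 0.1326 × 4 = 0.5302 in².
F_nw = 0.6 F_EXX = 0.6 × 90 = 54 ksi.
R_n = 54 × 0.5302 = 28.63 kips; R_n/Ω = 28.63/2.0 = 14.32 kips.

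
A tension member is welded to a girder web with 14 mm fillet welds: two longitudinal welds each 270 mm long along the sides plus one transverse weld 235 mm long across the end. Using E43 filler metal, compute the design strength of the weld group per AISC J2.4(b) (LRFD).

E43XX → F_EXX = 430 MPa.
t_e = 0.707 × 14 = 9.898 mm.
R_nwl = 0.6 × 430 × 9.898 × 540 × 10⁻³ = 1379 kN (longitudinal, 2 welds).
R_nwt = 0.6 × 430 × 9.898 × 235 × 10⁻³ = 600.1 kN (transverse, base value).
(i) R_nwl + R_nwt = 1979 kN; (ii) 0.85 R_nwl + 1.5 R_nwt = 2072 kN.
R_n = max = 2072 kN [governs: (ii)]; φR_n = 1554 kN.

φR_n ≈ 1550 kN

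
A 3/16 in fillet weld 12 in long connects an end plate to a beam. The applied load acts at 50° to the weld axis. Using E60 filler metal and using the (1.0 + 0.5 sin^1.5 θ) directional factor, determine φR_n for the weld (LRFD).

E60XX → F_EXX = 60 ksi.
t_e = 0.707 × 0.1875 = 0.1326 in; A_we = 0.1326 × 12 = 1.591 in².
Directional factor: 1.0 + 0.5 sin^1.5(50°) = 1.335.
F_nw = 0.6 × 60 × 1.335 = 48.07 ksi.
φR_n = 0.75 × 48.07 × 1.591 = 57.35 kip.

φR_n ≈ 57.3 kip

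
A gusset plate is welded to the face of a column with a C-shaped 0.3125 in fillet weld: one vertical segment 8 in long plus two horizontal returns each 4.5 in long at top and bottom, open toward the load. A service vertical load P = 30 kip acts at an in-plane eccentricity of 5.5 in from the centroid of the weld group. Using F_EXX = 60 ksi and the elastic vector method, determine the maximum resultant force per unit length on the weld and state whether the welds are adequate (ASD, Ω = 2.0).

Total weld length L_w = 17 in. Treat welds as unit-width lines.
Centroid: x̄ = 2×4.5×2.25 / 17 = 1.191 in from the vertical weld.
Polar moment about centroid: J = I_x + I_y = [8³/12 + 2×4.5×4²] + [8×1.191² + 2(4.5³/12 + 4.5×1.059²)] = 223.3 in³.
Direct shear f_v = P/L_w = 30 / 17 = 1.765 kip/in (vertical).
Torsion M = P·e = 30 × 5.5 = 165 kip·in.
Critical point at (x, y) = (3.309, 4) from centroid. f_tx = M·y/J = 2.956 kip/in; f_ty = M·x/J = 2.445 kip/in.
Resultant f_max = √[f_tx² + (f_v + f_ty)²] = √[2.956² + (1.765 + 2.445)²] = 5.144 kip/in.
Capacity per unit length: r_n/Ω = (1/2.0) × 0.6 × 60 × (0.707 × 0.3125) = 3.977 kip/in.
5.144 > 3.977 → NOT adequate.

f_max ≈ 5.14 kip/in; NOT adequate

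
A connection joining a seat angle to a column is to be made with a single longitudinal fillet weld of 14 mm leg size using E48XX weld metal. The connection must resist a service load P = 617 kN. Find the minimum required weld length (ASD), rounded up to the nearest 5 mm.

E48XX → F_EXX = 480 MPa.
Throat t_e = 0.707 × 14 = 9.898 mm.
r_n/Ω = (0.6 × 480 × 9.898) / 2.0 = 1425 N/mm = 1.425 kN/mm.
L_req = P / (r_n/Ω) = 617 / 1.425 = 432.9 mm total.
Round up → use L = 435 mm.

L = 435 mm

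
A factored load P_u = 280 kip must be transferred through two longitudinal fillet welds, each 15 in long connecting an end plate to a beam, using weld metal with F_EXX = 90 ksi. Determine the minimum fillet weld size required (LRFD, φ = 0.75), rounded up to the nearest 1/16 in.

Total weld length L = 30 in.
Required throat t_e = P_u / (φ × 0.6 F_EXX × L) = 280 / (0.75 × 0.6 × 90 × 30) = 0.2305 in.
Required leg w = t_e / 0.707 = 0.326 in → use 3/8 in.

w = 3/8 in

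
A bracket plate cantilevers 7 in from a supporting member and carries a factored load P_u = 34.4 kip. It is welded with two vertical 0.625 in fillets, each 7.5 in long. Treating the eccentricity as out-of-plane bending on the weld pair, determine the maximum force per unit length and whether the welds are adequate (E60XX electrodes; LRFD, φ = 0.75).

f_max ≈ 13 kip/in; NOT adequate

E60XX → F_EXX = 60 ksi.
L_w = 2 × 7.5 = 15 in; section modulus (unit throat) S = 2 × L²/6 = 18.75 in².
Direct shear f_v = P/L_w = 34.4/15 = 2.293 kip/in.
Moment M = P × e = 34.4 × 7 = 240.8 kip·in; bending f_b = M/S = 12.84 kip/in.
f_max = √(f_v² + f_b²) = √(2.293² + 12.84²) = 13.05 kip/in.
φr_n = 0.75 × 0.6 × 60 × (0.707 × 0.625) = 11.93 kip/in → NOT adequate.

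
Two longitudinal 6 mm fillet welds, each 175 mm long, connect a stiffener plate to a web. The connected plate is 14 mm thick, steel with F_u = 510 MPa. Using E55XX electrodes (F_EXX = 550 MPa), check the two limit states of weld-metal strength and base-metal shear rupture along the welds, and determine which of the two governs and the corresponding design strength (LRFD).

φR_n ≈ 367 kN (weld metal governs)

t_e = 0.707 × 6 = 4.242 mm; L = 350 mm.
Weld metal: φR_n = 0.75 × 0.6 × 550 × 4.242 × 350 × 10⁻³ = 367.5 kN.
Base metal (shear rupture): φR_n = 0.75 × 0.6 × 510 × 14 × 350 × 10⁻³ = 1125 kN.
Governing: weld metal.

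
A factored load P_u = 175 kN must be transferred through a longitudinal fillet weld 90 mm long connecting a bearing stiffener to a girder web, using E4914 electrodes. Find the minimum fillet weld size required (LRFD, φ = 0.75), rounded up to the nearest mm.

E49XX → F_EXX = 490 MPa.
Total weld length L = 90 mm.
Required throat t_e = P_u / (φ × 0.6 F_EXX × L) = 175 / (0.75 × 0.6 × 490 × 90 × 10⁻³) = 8.818 mm.
Required leg w = t_e / 0.707 = 12.47 mm → use 13 mm.

w = 13 mm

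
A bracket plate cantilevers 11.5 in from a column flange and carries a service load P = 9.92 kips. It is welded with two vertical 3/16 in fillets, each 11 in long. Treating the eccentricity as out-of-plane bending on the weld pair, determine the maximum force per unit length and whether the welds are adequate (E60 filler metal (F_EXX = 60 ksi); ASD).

f_max ≈ 2.86 kip/in; NOT adequate

L_w = 2 × 11 = 22 in; section modulus (unit throat) S = 2 × L²/6 = 40.33 in².
Direct shear f_v = P/L_w = 9.92/22 = 0.4509 kip/in.
Moment M = P × e = 9.92 × 11.5 = 114.08 kip·in; bending f_b = M/S = 2.828 kip/in.
f_max = √(f_v² + f_b²) = √(0.4509² + 2.828²) = 2.864 kip/in.
r_n/Ω = (1/2.0) × 0.6 × 60 × (0.707 × 0.1875) = 2.386 kip/in → NOT adequate.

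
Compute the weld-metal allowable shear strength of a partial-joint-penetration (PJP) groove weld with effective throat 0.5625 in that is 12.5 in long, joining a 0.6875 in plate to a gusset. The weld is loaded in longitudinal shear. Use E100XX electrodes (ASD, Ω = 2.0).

E100XX → F_EXX = 100 ksi.
Effective throat (given) t_e = 0.5625 in.
A_we = 0.5625 × 12.5 = 7.031 in².
F_nw = 0.6 F_EXX = 60 ksi.
R_n/Ω = (60 × 7.031) / 2.0 = 210.9 kip.

R_n/Ω ≈ 211 kip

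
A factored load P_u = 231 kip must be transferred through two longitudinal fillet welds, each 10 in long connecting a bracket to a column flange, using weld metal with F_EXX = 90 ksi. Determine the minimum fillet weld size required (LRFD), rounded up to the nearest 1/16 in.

w = 7/16 in

Total weld length L = 20 in.
Required throat t_e = P_u / (φ × 0.6 F_EXX × L) = 231 / (0.75 × 0.6 × 90 × 20) = 0.2852 in.
Required leg w = t_e / 0.707 = 0.4034 in → use 7/16 in.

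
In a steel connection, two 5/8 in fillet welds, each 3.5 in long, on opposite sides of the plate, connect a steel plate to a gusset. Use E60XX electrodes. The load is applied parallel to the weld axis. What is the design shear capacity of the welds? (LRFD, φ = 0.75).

E60XX → F_EXX = 60 ksi.
Effective throat t_e = 0.707 × 0.625 = 0.4419 in.
Total length L = 7 in; A_we = 0.4419 × 7 = 3.093 in².
F_nw = 0.6 F_EXX = 0.6 × 60 = 36 ksi.
φR_n = 0.75 × 36 × 3.093 = 83.51 kips.

φR_n ≈ 83.5 kips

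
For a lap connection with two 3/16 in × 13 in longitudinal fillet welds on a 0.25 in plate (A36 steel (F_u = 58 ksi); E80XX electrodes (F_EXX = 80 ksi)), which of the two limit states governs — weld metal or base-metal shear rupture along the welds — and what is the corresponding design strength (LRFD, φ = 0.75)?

t_e = 0.707 × 0.1875 = 0.1326 in; L = 26 in.
Weld metal: φR_n = 0.75 × 0.6 × 80 × 0.1326 × 26 = 124.1 kip.
Base metal (shear rupture): φR_n = 0.75 × 0.6 × 58 × 0.25 × 26 = 169.6 kip.
Governing: weld metal.

φR_n ≈ 124 kip (weld metal governs)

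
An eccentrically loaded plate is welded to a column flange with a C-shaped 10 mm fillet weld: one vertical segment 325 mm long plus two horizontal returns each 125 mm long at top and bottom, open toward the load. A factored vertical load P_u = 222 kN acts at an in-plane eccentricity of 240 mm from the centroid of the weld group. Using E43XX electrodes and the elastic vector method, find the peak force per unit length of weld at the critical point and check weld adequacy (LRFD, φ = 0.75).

E43XX → F_EXX = 430 MPa.
Total weld length L_w = 575 mm. Treat welds as unit-width lines.
Centroid: x̄ = 2×125×62.5 / 575 = 27.17 mm from the vertical weld.
Polar moment about centroid: J = I_x + I_y = [325³/12 + 2×125×162.5²] + [325×27.17² + 2(125³/12 + 125×35.33²)] = 10340000 mm³.
Direct shear f_v = P/L_w = 222×10³ / 575 = 386.1 N/mm (vertical).
Torsion M = P·e = 222×10³ × 240 = 53280000 N·mm.
Critical point at (x, y) = (97.83, 162.5) from centroid. f_tx = M·y/J = 837.4 N/mm; f_ty = M·x/J = 504.1 N/mm.
Resultant f_max = √[f_tx² + (f_v + f_ty)²] = √[837.4² + (386.1 + 504.1)²] = 1222 N/mm.
Capacity per unit length: φr_n = 0.75 × 0.6 × 430 × (0.707 × 10) = 1368 N/mm.
1222 ≤ 1368 → adequate.

f_max ≈ 1220 N/mm; adequate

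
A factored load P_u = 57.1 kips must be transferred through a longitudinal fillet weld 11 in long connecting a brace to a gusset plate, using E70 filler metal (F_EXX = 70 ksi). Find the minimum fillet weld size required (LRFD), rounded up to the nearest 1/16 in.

Total weld length L = 11 in.
Required throat t_e = P_u / (φ × 0.6 F_EXX × L) = 57.1 / (0.75 × 0.6 × 70 × 11) = 0.1648 in.
Required leg w = t_e / 0.707 = 0.2331 in → use 1/4 in.

w = 1/4 in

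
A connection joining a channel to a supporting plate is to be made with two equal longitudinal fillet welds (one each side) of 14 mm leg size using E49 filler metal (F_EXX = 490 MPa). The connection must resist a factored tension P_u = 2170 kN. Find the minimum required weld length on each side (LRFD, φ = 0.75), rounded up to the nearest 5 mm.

Throat t_e = 0.707 × 14 = 9.898 mm.
φr_n = 0.75 × 0.6 × 490 × 9.898 × 10⁻³ = 2.183 kN/mm.
L_req = P_u / φr_n = 2170 / 2.183 = 994.3 mm total.
Per side: 994.3 / 2 = 497.1 mm.
Round up → use L = 500 mm on each side.

L = 500 mm on each side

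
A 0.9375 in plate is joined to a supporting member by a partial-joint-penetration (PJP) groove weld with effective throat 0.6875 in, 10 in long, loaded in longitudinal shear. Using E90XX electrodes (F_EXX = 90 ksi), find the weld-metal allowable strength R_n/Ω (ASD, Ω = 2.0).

R_n/Ω ≈ 186 kip

Effective throat (given) t_e = 0.6875 in.
A_we = 0.6875 × 10 = 6.875 in².
F_nw = 0.6 F_EXX = 54 ksi.
R_n/Ω = (54 × 6.875) / 2.0 = 185.6 kip.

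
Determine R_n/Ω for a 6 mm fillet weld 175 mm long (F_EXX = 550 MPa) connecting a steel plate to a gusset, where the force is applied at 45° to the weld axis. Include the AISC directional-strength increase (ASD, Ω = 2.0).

t_e = 0.707 × 6 = 4.242 mm; A_we = 4.242 × 175 = 742.4 mm².
Directional factor: 1.0 + 0.5 sin^1.5(45°) = 1.297.
F_nw = 0.6 × 550 × 1.297 = 428.1 MPa.
R_n/Ω = (428.1 × 742.4) / 2.0 × 10⁻³ = 158.9 kN.

R_n/Ω ≈ 159 kN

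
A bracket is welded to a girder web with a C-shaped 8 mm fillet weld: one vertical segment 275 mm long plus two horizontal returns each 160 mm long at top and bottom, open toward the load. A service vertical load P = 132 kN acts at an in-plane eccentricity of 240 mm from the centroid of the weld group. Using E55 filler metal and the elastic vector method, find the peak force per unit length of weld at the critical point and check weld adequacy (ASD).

f_max ≈ 770 N/mm; adequate

E55XX → F_EXX = 550 MPa.
Total weld length L_w = 595 mm. Treat welds as unit-width lines.
Centroid: x̄ = 2×160×80 / 595 = 43.03 mm from the vertical weld.
Polar moment about centroid: J = I_x + I_y = [275³/12 + 2×160×137.5²] + [275×43.03² + 2(160³/12 + 160×36.97²)] = 9412000 mm³.
Direct shear f_v = P/L_w = 132×10³ / 595 = 221.8 N/mm (vertical).
Torsion M = P·e = 132×10³ × 240 = 31680000 N·mm.
Critical point at (x, y) = (117, 137.5) from centroid. f_tx = M·y/J = 462.8 N/mm; f_ty = M·x/J = 393.7 N/mm.
Resultant f_max = √[f_tx² + (f_v + f_ty)²] = √[462.8² + (221.8 + 393.7)²] = 770.1 N/mm.
Capacity per unit length: r_n/Ω = (1/2.0) × 0.6 × 550 × (0.707 × 8) = 933.2 N/mm.
770.1 ≤ 933.2 → adequate.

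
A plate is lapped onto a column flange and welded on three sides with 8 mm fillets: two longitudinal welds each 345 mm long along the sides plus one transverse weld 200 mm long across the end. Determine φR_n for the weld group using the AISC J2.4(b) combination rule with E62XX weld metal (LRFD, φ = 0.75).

E62XX → F_EXX = 620 MPa.
t_e = 0.707 × 8 = 5.656 mm.
R_nwl = 0.6 × 620 × 5.656 × 690 × 10⁻³ = 1452 kN (longitudinal, 2 welds).
R_nwt = 0.6 × 620 × 5.656 × 200 × 10⁻³ = 420.8 kN (transverse, base value).
(i) R_nwl + R_nwt = 1873 kN; (ii) 0.85 R_nwl + 1.5 R_nwt = 1865 kN.
R_n = max = 1873 kN [governs: (i)]; φR_n = 1404 kN.

φR_n ≈ 1400 kN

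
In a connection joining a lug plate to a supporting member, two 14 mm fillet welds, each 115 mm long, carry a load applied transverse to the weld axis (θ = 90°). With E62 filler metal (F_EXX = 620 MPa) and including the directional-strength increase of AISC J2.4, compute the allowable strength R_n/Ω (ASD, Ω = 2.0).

R_n/Ω ≈ 635 kN

t_e = 0.707 × 14 = 9.898 mm; A_we = 9.898 × 230 = 2277 mm².
Directional factor: 1.0 + 0.5 sin^1.5(90°) = 1.5.
F_nw = 0.6 × 620 × 1.5 = 558 MPa.
R_n/Ω = (558 × 2277) / 2.0 × 10⁻³ = 635.2 kN.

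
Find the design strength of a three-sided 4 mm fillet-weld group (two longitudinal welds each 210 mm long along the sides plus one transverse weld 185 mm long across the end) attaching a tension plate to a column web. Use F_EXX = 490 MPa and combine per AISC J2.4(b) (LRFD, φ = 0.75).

φR_n ≈ 396 kN

t_e = 0.707 × 4 = 2.828 mm.
R_nwl = 0.6 × 490 × 2.828 × 420 × 10⁻³ = 349.2 kN (longitudinal, 2 welds).
R_nwt = 0.6 × 490 × 2.828 × 185 × 10⁻³ = 153.8 kN (transverse, base value).
(i) R_nwl + R_nwt = 503 kN; (ii) 0.85 R_nwl + 1.5 R_nwt = 527.5 kN.
R_n = max = 527.5 kN [governs: (ii)]; φR_n = 395.7 kN.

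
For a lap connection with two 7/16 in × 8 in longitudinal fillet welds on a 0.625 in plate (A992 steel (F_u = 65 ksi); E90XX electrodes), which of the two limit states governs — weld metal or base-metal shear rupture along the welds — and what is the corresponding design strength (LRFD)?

φR_n ≈ 200 kips (weld metal governs)

E90XX → F_EXX = 90 ksi.
t_e = 0.707 × 0.4375 = 0.3093 in; L = 16 in.
Weld metal: φR_n = 0.75 × 0.6 × 90 × 0.3093 × 16 = 200.4 kips.
Base metal (shear rupture): φR_n = 0.75 × 0.6 × 65 × 0.625 × 16 = 292.5 kips.
Governing: weld metal.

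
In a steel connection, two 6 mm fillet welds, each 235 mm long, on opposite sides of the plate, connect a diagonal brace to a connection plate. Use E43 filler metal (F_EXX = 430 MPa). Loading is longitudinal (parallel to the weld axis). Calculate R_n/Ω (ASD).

Effective throat t_e = 0.707 × 6 = 4.242 mm.
Total length L = 470 mm; A_we = 4.242 × 470 = 1994 mm².
F_nw = 0.6 F_EXX = 0.6 × 430 = 258 MPa.
R_n = 258 × 1994 × 10⁻³ = 514.4 kN; R_n/Ω = 514.4/2.0 = 257.2 kN.

R_n/Ω ≈ 257 kN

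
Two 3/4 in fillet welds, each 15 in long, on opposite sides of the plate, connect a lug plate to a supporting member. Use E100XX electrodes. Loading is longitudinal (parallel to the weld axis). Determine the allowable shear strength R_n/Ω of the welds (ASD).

E100XX → F_EXX = 100 ksi.
Effective throat t_e = 0.707 × 0.75 = 0.5302 in.
Total length L = 30 in; A_we = 0.5302 × 30 = 15.91 in².
F_nw = 0.6 F_EXX = 0.6 × 100 = 60 ksi.
R_n = 60 × 15.91 = 954.5 kips; R_n/Ω = 954.5/2.0 = 477.2 kips.

R_n/Ω ≈ 477 kips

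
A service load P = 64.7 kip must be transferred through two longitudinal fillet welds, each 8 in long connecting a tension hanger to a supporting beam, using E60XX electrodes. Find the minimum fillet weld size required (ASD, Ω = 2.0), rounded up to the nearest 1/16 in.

E60XX → F_EXX = 60 ksi.
Total weld length L = 16 in.
Required throat t_e = P × Ω / (0.6 F_EXX × L) = 64.7 × 2.0 / (0.6 × 60 × 16) = 0.2247 in.
Required leg w = t_e / 0.707 = 0.3178 in → use 3/8 in.

w = 3/8 in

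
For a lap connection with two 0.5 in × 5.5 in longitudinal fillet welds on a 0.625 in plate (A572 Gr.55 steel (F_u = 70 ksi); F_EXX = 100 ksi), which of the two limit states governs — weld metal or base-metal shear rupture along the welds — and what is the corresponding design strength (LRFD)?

t_e = 0.707 × 0.5 = 0.3535 in; L = 11 in.
Weld metal: φR_n = 0.75 × 0.6 × 100 × 0.3535 × 11 = 175 kip.
Base metal (shear rupture): φR_n = 0.75 × 0.6 × 70 × 0.625 × 11 = 216.6 kip.
Governing: weld metal.

φR_n ≈ 175 kip (weld metal governs)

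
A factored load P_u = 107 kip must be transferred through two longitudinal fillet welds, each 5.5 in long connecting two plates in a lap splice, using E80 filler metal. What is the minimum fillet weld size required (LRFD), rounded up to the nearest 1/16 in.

E80XX → F_EXX = 80 ksi.
Total weld length L = 11 in.
Required throat t_e = P_u / (φ × 0.6 F_EXX × L) = 107 / (0.75 × 0.6 × 80 × 11) = 0.2702 in.
Required leg w = t_e / 0.707 = 0.3822 in → use 7/16 in.

w = 7/16 in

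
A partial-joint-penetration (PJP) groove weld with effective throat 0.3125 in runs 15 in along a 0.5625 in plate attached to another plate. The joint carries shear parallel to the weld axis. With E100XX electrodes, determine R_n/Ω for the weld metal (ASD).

R_n/Ω ≈ 141 kip

E100XX → F_EXX = 100 ksi.
Effective throat (given) t_e = 0.3125 in.
A_we = 0.3125 × 15 = 4.688 in².
F_nw = 0.6 F_EXX = 60 ksi.
R_n/Ω = (60 × 4.688) / 2.0 = 140.6 kip.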